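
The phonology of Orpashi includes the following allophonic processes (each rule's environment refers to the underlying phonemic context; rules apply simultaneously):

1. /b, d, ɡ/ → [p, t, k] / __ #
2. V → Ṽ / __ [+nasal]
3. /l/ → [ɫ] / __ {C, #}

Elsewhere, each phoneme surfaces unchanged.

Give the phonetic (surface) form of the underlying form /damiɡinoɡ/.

[dãmiɡĩnok]

/d/ (word-initial) is in the target of rule 1 but the environment (word-finally) is not met → [d].
/a/ (between /d/ and /m/) occurs before a nasal consonant → [ã] by rule 2.
/m/ (between /a/ and /i/): no rule targets it → [m].
/i/ (between /m/ and /ɡ/) is in the target of rule 2 but the environment (before a nasal consonant) is not met → [i].
/ɡ/ (between /i/ and /i/) fails the environment for rule 1, so it stays [ɡ].
Rule 2 applies to /i/ (between /ɡ/ and /n/: before a nasal consonant) → [ĩ].
/n/ (between /i/ and /o/) is unaffected → [n].
/o/ (between /n/ and /ɡ/): rule 2 targets it, but not before a nasal consonant → unchanged [o].
Rule 1 applies to /ɡ/ (word-final: word-finally) → [k].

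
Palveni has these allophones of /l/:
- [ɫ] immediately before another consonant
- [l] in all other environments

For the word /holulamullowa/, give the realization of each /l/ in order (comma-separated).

Occurrence 1 (position 3): no conditioning environment matches → elsewhere allophone [l].
Occurrence 2 (position 5): no conditioning environment matches → elsewhere allophone [l].
Occurrence 3 (position 9): immediately before another consonant → [ɫ].
Occurrence 4 (position 10): no conditioning environment matches → elsewhere allophone [l].

[l], [l], [ɫ], [l]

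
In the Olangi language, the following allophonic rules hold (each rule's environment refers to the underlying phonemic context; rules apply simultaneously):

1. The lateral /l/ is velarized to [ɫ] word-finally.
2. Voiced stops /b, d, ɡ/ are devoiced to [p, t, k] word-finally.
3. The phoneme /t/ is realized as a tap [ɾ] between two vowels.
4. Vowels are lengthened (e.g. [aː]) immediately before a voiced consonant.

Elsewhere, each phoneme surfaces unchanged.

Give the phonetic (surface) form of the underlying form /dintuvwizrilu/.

/d/ (word-initial): rule 2 targets it, but not word-finally → unchanged [d].
/i/ — between /d/ and /n/, before a voiced consonant — surfaces as [iː] (rule 4).
/n/ — not in any rule's target class → [n].
/t/ — between /n/ and /u/; rule 3 does not apply here → [t].
/u/ (between /t/ and /v/) occurs before a voiced consonant → [uː] by rule 4.
/v/ (between /u/ and /w/): no rule targets it → [v].
/w/ — not in any rule's target class → [w].
/i/ — between /w/ and /z/, before a voiced consonant — surfaces as [iː] (rule 4).
/z/ stays [z].
/r/ (between /z/ and /i/): no rule targets it → [r].
/i/ (between /r/ and /l/): before a voiced consonant, so rule 4 applies → [iː].
/l/ — between /i/ and /u/; rule 1 does not apply here → [l].
/u/ (word-final) fails the environment for rule 4, so it stays [u].

[diːntuːvwiːzriːlu]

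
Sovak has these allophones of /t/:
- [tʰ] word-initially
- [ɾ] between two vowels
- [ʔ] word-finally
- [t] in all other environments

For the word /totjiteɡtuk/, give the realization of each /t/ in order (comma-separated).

Occurrence 1 (position 1): word-initially → [tʰ].
Occurrence 2 (position 3): no conditioning environment matches → elsewhere allophone [t].
Occurrence 3 (position 6): between two vowels → [ɾ].
Occurrence 4 (position 9): no conditioning environment matches → elsewhere allophone [t].

[tʰ], [t], [ɾ], [t]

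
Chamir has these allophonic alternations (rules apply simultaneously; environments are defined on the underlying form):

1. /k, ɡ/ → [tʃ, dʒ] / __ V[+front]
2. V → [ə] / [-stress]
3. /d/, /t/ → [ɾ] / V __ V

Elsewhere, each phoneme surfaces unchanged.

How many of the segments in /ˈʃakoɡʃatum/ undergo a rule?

4

Segments that undergo a rule: /o/ → [ə] (rule 2); /a/ → [ə] (rule 2); /t/ → [ɾ] (rule 3); /u/ → [ə] (rule 2).
All other segments surface unchanged.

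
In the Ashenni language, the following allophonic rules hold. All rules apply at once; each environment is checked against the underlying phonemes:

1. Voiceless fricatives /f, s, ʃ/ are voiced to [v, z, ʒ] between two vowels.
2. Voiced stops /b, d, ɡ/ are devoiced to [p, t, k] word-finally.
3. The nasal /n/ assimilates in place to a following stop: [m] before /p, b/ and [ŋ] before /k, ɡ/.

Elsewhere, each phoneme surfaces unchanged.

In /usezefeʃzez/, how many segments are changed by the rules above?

2

Segments that undergo a rule: /s/ → [z] (rule 1); /f/ → [v] (rule 1).
All other segments surface unchanged.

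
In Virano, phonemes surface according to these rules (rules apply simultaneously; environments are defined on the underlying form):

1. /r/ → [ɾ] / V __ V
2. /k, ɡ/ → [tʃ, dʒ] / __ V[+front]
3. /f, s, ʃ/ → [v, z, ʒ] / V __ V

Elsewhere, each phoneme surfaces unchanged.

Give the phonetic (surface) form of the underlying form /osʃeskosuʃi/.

/o/ stays [o].
/s/ — between /o/ and /ʃ/; rule 3 does not apply here → [s].
/ʃ/ — between /s/ and /e/; rule 3 does not apply here → [ʃ].
/e/ (between /ʃ/ and /s/): no rule targets it → [e].
/s/ — between /e/ and /k/; rule 3 does not apply here → [s].
/k/ (between /s/ and /o/): rule 2 targets it, but not before a front vowel → unchanged [k].
/o/ stays [o].
/s/ — between /o/ and /u/, between two vowels — surfaces as [z] (rule 3).
/u/ stays [u].
/ʃ/ — between /u/ and /i/, between two vowels — surfaces as [ʒ] (rule 3).
/i/ stays [i].

[osʃeskozuʒi]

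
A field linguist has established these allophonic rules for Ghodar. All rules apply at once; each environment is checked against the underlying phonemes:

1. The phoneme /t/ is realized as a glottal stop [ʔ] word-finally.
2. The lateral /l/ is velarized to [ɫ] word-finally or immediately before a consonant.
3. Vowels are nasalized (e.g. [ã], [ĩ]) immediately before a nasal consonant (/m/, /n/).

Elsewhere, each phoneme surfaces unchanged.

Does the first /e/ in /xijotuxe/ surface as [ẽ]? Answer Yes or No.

No

/e/ (word-final) fails the environment for rule 3, so it stays [e].
The actual realization is [e], not [ẽ].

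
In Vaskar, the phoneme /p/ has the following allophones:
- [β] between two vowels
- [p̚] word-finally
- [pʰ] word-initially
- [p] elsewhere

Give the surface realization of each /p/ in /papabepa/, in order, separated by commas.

[pʰ], [β], [β]

Occurrence 1 (position 1): word-initially → [pʰ].
Occurrence 2 (position 3): between two vowels → [β].
Occurrence 3 (position 7): between two vowels → [β].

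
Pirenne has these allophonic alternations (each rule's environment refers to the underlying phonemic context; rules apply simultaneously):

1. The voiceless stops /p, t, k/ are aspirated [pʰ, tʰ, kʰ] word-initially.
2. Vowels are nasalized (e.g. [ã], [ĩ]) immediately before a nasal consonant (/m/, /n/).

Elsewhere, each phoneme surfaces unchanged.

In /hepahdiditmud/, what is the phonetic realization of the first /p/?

/p/ (between /e/ and /a/) fails the environment for rule 1, so it stays [p].

[p]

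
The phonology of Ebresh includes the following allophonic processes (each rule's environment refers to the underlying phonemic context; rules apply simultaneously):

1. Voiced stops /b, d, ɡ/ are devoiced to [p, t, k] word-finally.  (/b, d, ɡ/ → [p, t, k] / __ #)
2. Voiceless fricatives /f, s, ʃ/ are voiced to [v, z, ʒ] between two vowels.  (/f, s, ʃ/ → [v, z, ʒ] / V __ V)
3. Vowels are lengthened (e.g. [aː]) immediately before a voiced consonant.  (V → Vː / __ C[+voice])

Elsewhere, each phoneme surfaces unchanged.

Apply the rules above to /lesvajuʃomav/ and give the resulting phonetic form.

[lesvaːjuʒoːmaːv]

/l/ (word-initial) is unaffected → [l].
/e/ — between /l/ and /s/; rule 3 does not apply here → [e].
/s/ (between /e/ and /v/) fails the environment for rule 2, so it stays [s].
/v/ (between /s/ and /a/) is unaffected → [v].
/a/ (between /v/ and /j/) occurs before a voiced consonant → [aː] by rule 3.
/j/ — not in any rule's target class → [j].
/u/ (between /j/ and /ʃ/): rule 3 targets it, but not before a voiced consonant → unchanged [u].
/ʃ/ meets the environment for rule 2 (between two vowels) → [ʒ].
Rule 3 applies to /o/ (between /ʃ/ and /m/: before a voiced consonant) → [oː].
/m/ stays [m].
/a/ (between /m/ and /v/) occurs before a voiced consonant → [aː] by rule 3.
/v/ (word-final): no rule targets it → [v].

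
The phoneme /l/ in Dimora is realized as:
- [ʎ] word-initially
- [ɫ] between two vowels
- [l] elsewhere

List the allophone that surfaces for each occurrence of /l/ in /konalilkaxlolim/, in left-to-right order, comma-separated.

Occurrence 1 (position 5): between two vowels → [ɫ].
Occurrence 2 (position 7): no conditioning environment matches → elsewhere allophone [l].
Occurrence 3 (position 11): no conditioning environment matches → elsewhere allophone [l].
Occurrence 4 (position 13): between two vowels → [ɫ].

[ɫ], [l], [l], [ɫ]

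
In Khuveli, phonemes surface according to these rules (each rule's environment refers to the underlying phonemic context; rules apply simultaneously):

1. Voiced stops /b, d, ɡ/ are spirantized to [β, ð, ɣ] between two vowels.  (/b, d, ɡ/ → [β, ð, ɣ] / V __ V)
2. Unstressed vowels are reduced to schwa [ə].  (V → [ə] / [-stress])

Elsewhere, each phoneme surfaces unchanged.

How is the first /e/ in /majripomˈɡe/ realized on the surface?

/e/ (word-final) fails the environment for rule 2, so it stays [e].

[e]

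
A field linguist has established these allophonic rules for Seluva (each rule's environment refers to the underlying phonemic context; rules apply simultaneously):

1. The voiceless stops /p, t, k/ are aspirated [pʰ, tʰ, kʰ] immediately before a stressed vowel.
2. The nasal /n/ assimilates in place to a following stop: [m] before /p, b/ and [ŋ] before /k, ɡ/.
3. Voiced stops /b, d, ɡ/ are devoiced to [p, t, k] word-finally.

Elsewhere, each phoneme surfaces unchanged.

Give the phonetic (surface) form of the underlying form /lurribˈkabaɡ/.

/l/ stays [l].
/u/ stays [u].
/r/ — not in any rule's target class → [r].
/r/ (between /r/ and /i/): no rule targets it → [r].
/i/ (between /r/ and /b/): no rule targets it → [i].
/b/ (between /i/ and /k/) is in the target of rule 3 but the environment (word-finally) is not met → [b].
/k/ (between /b/ and /a/): immediately before a stressed vowel, so rule 1 applies → [kʰ].
/a/ — not in any rule's target class → [a].
/b/ (between /a/ and /a/) is in the target of rule 3 but the environment (word-finally) is not met → [b].
/a/ (between /b/ and /ɡ/) is unaffected → [a].
/ɡ/ — word-final, word-finally — surfaces as [k] (rule 3).

[lurribˈkʰabak]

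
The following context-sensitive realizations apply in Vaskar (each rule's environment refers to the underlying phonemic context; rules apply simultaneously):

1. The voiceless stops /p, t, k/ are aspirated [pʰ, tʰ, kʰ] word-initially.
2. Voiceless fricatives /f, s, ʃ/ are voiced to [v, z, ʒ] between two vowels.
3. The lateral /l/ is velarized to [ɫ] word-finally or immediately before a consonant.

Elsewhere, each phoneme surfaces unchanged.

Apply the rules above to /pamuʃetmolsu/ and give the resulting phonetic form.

/p/ (word-initial): word-initially, so rule 1 applies → [pʰ].
/ʃ/ meets the environment for rule 2 (between two vowels) → [ʒ].
/t/ — between /e/ and /m/; rule 1 does not apply here → [t].
/l/ (between /o/ and /s/): word-finally or immediately before a consonant, so rule 3 applies → [ɫ].
/s/ (between /l/ and /u/): rule 2 targets it, but not between two vowels → unchanged [s].

[pʰamuʒetmoɫsu]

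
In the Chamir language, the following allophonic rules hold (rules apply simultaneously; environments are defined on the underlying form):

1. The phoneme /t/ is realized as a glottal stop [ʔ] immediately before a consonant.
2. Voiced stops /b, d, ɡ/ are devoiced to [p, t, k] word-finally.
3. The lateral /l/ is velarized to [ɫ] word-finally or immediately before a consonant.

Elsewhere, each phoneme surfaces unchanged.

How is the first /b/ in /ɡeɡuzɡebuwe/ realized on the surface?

/b/ (between /e/ and /u/) fails the environment for rule 2, so it stays [b].

[b]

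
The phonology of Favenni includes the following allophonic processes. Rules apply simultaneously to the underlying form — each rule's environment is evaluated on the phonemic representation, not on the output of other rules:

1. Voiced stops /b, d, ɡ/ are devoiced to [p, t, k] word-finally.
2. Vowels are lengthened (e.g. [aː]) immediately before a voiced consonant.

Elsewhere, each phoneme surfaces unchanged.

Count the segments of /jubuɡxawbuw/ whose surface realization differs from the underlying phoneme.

Segments that undergo a rule: /u/ → [uː] (rule 2); /u/ → [uː] (rule 2); /a/ → [aː] (rule 2); /u/ → [uː] (rule 2).
All other segments surface unchanged.

4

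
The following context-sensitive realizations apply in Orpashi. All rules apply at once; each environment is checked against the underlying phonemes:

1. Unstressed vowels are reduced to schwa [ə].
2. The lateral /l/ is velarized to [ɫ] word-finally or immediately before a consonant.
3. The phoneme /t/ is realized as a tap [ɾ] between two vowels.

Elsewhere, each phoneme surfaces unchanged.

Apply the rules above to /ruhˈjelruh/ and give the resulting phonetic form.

[rəhˈjeɫrəh]

/r/ (word-initial) is unaffected → [r].
/u/ meets the environment for rule 1 (in an unstressed syllable) → [ə].
/h/ — not in any rule's target class → [h].
/j/ (between /h/ and /e/) is unaffected → [j].
/e/ (between /j/ and /l/): rule 1 targets it, but not in an unstressed syllable → unchanged [e].
/l/ (between /e/ and /r/) occurs word-finally or immediately before a consonant → [ɫ] by rule 2.
/r/ (between /l/ and /u/) is unaffected → [r].
/u/ meets the environment for rule 1 (in an unstressed syllable) → [ə].
/h/ (word-final) is unaffected → [h].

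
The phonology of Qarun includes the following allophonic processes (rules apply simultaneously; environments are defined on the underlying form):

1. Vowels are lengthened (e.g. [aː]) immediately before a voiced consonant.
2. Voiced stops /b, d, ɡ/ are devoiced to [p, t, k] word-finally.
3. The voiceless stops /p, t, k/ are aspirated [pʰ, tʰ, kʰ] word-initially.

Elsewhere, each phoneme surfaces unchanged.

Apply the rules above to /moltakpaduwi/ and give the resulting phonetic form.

[moːltakpaːduːwi]

/m/ (word-initial): no rule targets it → [m].
/o/ — between /m/ and /l/, before a voiced consonant — surfaces as [oː] (rule 1).
/l/ (between /o/ and /t/) is unaffected → [l].
/t/ — between /l/ and /a/; rule 3 does not apply here → [t].
/a/ (between /t/ and /k/): rule 1 targets it, but not before a voiced consonant → unchanged [a].
/k/ — between /a/ and /p/; rule 3 does not apply here → [k].
/p/ (between /k/ and /a/) is in the target of rule 3 but the environment (word-initially) is not met → [p].
/a/ meets the environment for rule 1 (before a voiced consonant) → [aː].
/d/ (between /a/ and /u/) fails the environment for rule 2, so it stays [d].
/u/ (between /d/ and /w/) occurs before a voiced consonant → [uː] by rule 1.
/w/ stays [w].
/i/ (word-final) is in the target of rule 1 but the environment (before a voiced consonant) is not met → [i].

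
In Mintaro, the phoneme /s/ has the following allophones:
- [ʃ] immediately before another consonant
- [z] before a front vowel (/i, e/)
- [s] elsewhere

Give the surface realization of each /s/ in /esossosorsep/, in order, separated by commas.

Occurrence 1 (position 2): no conditioning environment matches → elsewhere allophone [s].
Occurrence 2 (position 4): immediately before another consonant → [ʃ].
Occurrence 3 (position 5): no conditioning environment matches → elsewhere allophone [s].
Occurrence 4 (position 7): no conditioning environment matches → elsewhere allophone [s].
Occurrence 5 (position 10): before a front vowel (/i, e/) → [z].

[s], [ʃ], [s], [s], [z]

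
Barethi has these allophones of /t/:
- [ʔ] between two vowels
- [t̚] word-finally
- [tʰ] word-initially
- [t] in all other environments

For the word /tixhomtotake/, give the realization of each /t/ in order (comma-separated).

Occurrence 1 (position 1): word-initially → [tʰ].
Occurrence 2 (position 7): no conditioning environment matches → elsewhere allophone [t].
Occurrence 3 (position 9): between two vowels → [ʔ].

[tʰ], [t], [ʔ]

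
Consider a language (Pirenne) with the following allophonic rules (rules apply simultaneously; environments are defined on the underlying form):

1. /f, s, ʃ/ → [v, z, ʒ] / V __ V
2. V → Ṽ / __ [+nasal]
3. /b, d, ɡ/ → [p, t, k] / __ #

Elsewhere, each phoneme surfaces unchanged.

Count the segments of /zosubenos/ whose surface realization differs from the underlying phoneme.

2

Segments that undergo a rule: /s/ → [z] (rule 1); /e/ → [ẽ] (rule 2).
All other segments surface unchanged.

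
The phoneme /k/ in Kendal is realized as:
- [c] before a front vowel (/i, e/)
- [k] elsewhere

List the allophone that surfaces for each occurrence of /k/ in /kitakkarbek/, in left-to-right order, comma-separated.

[c], [k], [k], [k]

Occurrence 1 (position 1): before a front vowel → [c].
Occurrence 2 (position 5): no conditioning environment matches → elsewhere allophone [k].
Occurrence 3 (position 6): no conditioning environment matches → elsewhere allophone [k].
Occurrence 4 (position 11): no conditioning environment matches → elsewhere allophone [k].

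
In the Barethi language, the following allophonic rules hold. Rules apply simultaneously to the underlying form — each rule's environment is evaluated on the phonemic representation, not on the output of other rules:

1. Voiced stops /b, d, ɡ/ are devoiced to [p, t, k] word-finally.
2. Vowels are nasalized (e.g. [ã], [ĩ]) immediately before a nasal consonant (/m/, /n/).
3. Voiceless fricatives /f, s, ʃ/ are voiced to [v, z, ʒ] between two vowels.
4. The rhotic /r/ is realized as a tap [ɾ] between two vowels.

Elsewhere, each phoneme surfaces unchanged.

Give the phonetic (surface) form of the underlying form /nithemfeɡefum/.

/n/ stays [n].
/i/ — between /n/ and /t/; rule 2 does not apply here → [i].
/t/ stays [t].
/h/ (between /t/ and /e/): no rule targets it → [h].
/e/ — between /h/ and /m/, before a nasal consonant — surfaces as [ẽ] (rule 2).
/m/ stays [m].
/f/ (between /m/ and /e/) is in the target of rule 3 but the environment (between two vowels) is not met → [f].
/e/ (between /f/ and /ɡ/): rule 2 targets it, but not before a nasal consonant → unchanged [e].
/ɡ/ (between /e/ and /e/) is in the target of rule 1 but the environment (word-finally) is not met → [ɡ].
/e/ (between /ɡ/ and /f/): rule 2 targets it, but not before a nasal consonant → unchanged [e].
/f/ — between /e/ and /u/, between two vowels — surfaces as [v] (rule 3).
/u/ meets the environment for rule 2 (before a nasal consonant) → [ũ].
/m/ (word-final): no rule targets it → [m].

[nithẽmfeɡevũm]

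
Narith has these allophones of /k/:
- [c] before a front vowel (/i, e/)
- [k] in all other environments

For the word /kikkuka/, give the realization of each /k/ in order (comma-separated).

[c], [k], [k], [k]

Occurrence 1 (position 1): before a front vowel → [c].
Occurrence 2 (position 3): no conditioning environment matches → elsewhere allophone [k].
Occurrence 3 (position 4): no conditioning environment matches → elsewhere allophone [k].
Occurrence 4 (position 6): no conditioning environment matches → elsewhere allophone [k].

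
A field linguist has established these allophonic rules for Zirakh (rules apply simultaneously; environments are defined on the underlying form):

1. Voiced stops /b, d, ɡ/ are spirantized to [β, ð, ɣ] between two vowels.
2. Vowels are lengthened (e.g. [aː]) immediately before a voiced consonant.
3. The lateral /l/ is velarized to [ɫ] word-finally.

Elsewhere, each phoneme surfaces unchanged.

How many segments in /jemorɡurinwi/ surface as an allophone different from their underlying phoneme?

Segments that undergo a rule: /e/ → [eː] (rule 2); /o/ → [oː] (rule 2); /u/ → [uː] (rule 2); /i/ → [iː] (rule 2).
All other segments surface unchanged.

4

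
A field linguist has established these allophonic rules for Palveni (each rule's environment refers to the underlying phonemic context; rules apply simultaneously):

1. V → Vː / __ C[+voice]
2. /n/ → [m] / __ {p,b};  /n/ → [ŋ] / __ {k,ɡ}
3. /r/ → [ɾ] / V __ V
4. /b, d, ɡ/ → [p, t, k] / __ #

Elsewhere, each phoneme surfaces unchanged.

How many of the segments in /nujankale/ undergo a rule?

Segments that undergo a rule: /u/ → [uː] (rule 1); /a/ → [aː] (rule 1); /n/ → [ŋ] (rule 2); /a/ → [aː] (rule 1).
All other segments surface unchanged.

4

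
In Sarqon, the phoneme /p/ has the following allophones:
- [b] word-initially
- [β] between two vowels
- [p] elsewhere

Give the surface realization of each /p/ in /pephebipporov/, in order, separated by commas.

Occurrence 1 (position 1): word-initially → [b].
Occurrence 2 (position 3): no conditioning environment matches → elsewhere allophone [p].
Occurrence 3 (position 8): no conditioning environment matches → elsewhere allophone [p].
Occurrence 4 (position 9): no conditioning environment matches → elsewhere allophone [p].

[b], [p], [p], [p]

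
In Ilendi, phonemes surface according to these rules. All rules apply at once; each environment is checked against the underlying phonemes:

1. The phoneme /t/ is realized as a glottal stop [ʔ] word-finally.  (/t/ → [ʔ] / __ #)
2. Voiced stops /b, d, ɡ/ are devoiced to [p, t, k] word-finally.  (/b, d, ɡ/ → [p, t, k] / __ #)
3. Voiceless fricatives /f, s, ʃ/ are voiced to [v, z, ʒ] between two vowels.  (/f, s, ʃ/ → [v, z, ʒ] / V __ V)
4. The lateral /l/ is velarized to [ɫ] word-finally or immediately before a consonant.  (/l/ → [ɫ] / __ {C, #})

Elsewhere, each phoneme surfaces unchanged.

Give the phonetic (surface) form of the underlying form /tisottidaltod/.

/t/ (word-initial) fails the environment for rule 1, so it stays [t].
/i/ (between /t/ and /s/) is unaffected → [i].
/s/ (between /i/ and /o/): between two vowels, so rule 3 applies → [z].
/o/ (between /s/ and /t/) is unaffected → [o].
/t/ (between /o/ and /t/): rule 1 targets it, but not word-finally → unchanged [t].
/t/ (between /t/ and /i/) is in the target of rule 1 but the environment (word-finally) is not met → [t].
/i/ (between /t/ and /d/) is unaffected → [i].
/d/ (between /i/ and /a/) is in the target of rule 2 but the environment (word-finally) is not met → [d].
/a/ stays [a].
Rule 4 applies to /l/ (between /a/ and /t/: word-finally or immediately before a consonant) → [ɫ].
/t/ — between /l/ and /o/; rule 1 does not apply here → [t].
/o/ (between /t/ and /d/): no rule targets it → [o].
/d/ — word-final, word-finally — surfaces as [t] (rule 2).

[tizottidaɫtot]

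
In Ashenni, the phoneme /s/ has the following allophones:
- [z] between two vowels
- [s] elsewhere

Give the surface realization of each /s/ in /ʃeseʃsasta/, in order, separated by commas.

[z], [s], [s]

Occurrence 1 (position 3): between two vowels → [z].
Occurrence 2 (position 6): no conditioning environment matches → elsewhere allophone [s].
Occurrence 3 (position 8): no conditioning environment matches → elsewhere allophone [s].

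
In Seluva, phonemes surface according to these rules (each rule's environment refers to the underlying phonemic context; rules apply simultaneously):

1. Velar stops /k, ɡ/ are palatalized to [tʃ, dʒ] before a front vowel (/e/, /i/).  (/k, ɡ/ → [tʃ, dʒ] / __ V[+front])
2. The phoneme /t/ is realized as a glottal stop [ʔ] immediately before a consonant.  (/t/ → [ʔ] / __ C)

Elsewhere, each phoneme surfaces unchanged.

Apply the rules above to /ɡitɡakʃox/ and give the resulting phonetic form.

Rule 1 applies to /ɡ/ (word-initial: before a front vowel) → [dʒ].
/i/ stays [i].
Rule 2 applies to /t/ (between /i/ and /ɡ/: immediately before a consonant) → [ʔ].
/ɡ/ (between /t/ and /a/) fails the environment for rule 1, so it stays [ɡ].
/a/ (between /ɡ/ and /k/) is unaffected → [a].
/k/ (between /a/ and /ʃ/) fails the environment for rule 1, so it stays [k].
/ʃ/ stays [ʃ].
/o/ (between /ʃ/ and /x/) is unaffected → [o].
/x/ (word-final) is unaffected → [x].

[dʒiʔɡakʃox]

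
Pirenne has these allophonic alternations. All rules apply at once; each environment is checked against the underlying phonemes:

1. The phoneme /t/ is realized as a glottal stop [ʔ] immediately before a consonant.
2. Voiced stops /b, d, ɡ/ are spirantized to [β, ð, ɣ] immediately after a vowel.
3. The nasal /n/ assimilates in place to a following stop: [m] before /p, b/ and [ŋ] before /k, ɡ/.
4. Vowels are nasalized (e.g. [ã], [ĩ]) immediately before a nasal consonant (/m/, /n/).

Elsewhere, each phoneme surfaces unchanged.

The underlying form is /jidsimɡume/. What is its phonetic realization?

[jiðsĩmɡũme]

/j/ — not in any rule's target class → [j].
/i/ (between /j/ and /d/) fails the environment for rule 4, so it stays [i].
/d/ (between /i/ and /s/): immediately after a vowel, so rule 2 applies → [ð].
/s/ (between /d/ and /i/): no rule targets it → [s].
/i/ — between /s/ and /m/, before a nasal consonant — surfaces as [ĩ] (rule 4).
/m/ — not in any rule's target class → [m].
/ɡ/ (between /m/ and /u/): rule 2 targets it, but not immediately after a vowel → unchanged [ɡ].
/u/ (between /ɡ/ and /m/): before a nasal consonant, so rule 4 applies → [ũ].
/m/ stays [m].
/e/ (word-final) fails the environment for rule 4, so it stays [e].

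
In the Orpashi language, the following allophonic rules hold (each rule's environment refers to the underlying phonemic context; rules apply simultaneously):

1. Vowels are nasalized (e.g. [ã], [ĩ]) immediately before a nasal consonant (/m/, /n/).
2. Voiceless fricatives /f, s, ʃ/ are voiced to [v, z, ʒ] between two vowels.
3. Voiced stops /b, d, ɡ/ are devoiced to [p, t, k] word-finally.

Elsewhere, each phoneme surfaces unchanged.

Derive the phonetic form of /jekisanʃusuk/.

/j/ (word-initial): no rule targets it → [j].
/e/ (between /j/ and /k/): rule 1 targets it, but not before a nasal consonant → unchanged [e].
/k/ — not in any rule's target class → [k].
/i/ (between /k/ and /s/): rule 1 targets it, but not before a nasal consonant → unchanged [i].
Rule 2 applies to /s/ (between /i/ and /a/: between two vowels) → [z].
/a/ — between /s/ and /n/, before a nasal consonant — surfaces as [ã] (rule 1).
/n/ — not in any rule's target class → [n].
/ʃ/ (between /n/ and /u/) fails the environment for rule 2, so it stays [ʃ].
/u/ (between /ʃ/ and /s/) fails the environment for rule 1, so it stays [u].
/s/ — between /u/ and /u/, between two vowels — surfaces as [z] (rule 2).
/u/ (between /s/ and /k/): rule 1 targets it, but not before a nasal consonant → unchanged [u].
/k/ — not in any rule's target class → [k].

[jekizãnʃuzuk]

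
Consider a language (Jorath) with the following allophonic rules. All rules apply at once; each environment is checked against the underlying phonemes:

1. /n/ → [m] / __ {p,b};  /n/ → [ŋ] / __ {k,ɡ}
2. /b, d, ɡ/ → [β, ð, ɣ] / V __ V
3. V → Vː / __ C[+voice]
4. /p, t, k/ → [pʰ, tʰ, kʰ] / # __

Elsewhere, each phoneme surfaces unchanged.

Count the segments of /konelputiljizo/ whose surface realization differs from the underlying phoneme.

5

Segments that undergo a rule: /k/ → [kʰ] (rule 4); /o/ → [oː] (rule 3); /e/ → [eː] (rule 3); /i/ → [iː] (rule 3); /i/ → [iː] (rule 3).
All other segments surface unchanged.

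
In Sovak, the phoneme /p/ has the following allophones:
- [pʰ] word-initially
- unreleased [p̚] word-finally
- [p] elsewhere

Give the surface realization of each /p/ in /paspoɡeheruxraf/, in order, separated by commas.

[pʰ], [p]

Occurrence 1 (position 1): word-initially → [pʰ].
Occurrence 2 (position 4): no conditioning environment matches → elsewhere allophone [p].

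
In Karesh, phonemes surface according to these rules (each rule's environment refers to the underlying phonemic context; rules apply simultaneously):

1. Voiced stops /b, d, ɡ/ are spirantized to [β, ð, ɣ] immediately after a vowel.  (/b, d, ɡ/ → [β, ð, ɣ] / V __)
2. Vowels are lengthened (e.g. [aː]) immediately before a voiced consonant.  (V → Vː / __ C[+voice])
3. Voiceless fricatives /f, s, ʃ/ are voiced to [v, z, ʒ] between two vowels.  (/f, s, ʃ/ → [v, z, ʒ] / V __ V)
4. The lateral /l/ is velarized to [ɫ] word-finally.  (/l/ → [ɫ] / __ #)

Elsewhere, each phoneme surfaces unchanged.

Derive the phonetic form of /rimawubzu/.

[riːmaːwuːβzu]

/r/ (word-initial): no rule targets it → [r].
/i/ — between /r/ and /m/, before a voiced consonant — surfaces as [iː] (rule 2).
/m/ (between /i/ and /a/) is unaffected → [m].
Rule 2 applies to /a/ (between /m/ and /w/: before a voiced consonant) → [aː].
/w/ stays [w].
/u/ (between /w/ and /b/) occurs before a voiced consonant → [uː] by rule 2.
/b/ — between /u/ and /z/, immediately after a vowel — surfaces as [β] (rule 1).
/z/ (between /b/ and /u/) is unaffected → [z].
/u/ (word-final) is in the target of rule 2 but the environment (before a voiced consonant) is not met → [u].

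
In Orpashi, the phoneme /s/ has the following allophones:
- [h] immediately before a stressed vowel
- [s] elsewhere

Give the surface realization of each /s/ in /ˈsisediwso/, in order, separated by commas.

[h], [s], [s]

Occurrence 1 (position 1): immediately before a stressed vowel → [h].
Occurrence 2 (position 3): no conditioning environment matches → elsewhere allophone [s].
Occurrence 3 (position 8): no conditioning environment matches → elsewhere allophone [s].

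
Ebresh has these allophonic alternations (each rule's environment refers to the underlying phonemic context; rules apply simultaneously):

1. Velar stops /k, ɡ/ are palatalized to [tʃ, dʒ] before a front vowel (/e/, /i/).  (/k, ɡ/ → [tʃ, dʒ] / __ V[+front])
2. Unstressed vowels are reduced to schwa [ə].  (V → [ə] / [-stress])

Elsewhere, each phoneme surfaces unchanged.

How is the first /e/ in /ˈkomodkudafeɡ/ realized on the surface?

/e/ (between /f/ and /ɡ/): in an unstressed syllable, so rule 2 applies → [ə].

[ə]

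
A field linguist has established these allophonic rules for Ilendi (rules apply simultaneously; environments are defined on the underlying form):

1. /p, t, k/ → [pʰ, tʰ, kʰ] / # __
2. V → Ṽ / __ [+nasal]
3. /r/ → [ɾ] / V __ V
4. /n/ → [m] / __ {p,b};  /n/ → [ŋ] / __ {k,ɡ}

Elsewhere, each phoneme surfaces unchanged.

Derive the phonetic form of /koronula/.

[kʰoɾõnula]

/k/ (word-initial): word-initially, so rule 1 applies → [kʰ].
/o/ (between /k/ and /r/) fails the environment for rule 2, so it stays [o].
/r/ — between /o/ and /o/, between two vowels — surfaces as [ɾ] (rule 3).
/o/ (between /r/ and /n/): before a nasal consonant, so rule 2 applies → [õ].
/n/ (between /o/ and /u/) fails the environment for rule 4, so it stays [n].
/u/ (between /n/ and /l/) fails the environment for rule 2, so it stays [u].
/l/ (between /u/ and /a/): no rule targets it → [l].
/a/ (word-final): rule 2 targets it, but not before a nasal consonant → unchanged [a].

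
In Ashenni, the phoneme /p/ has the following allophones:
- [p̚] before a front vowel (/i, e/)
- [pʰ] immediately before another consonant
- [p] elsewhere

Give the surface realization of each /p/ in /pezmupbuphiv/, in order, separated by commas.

Occurrence 1 (position 1): before a front vowel (/i, e/) → [p̚].
Occurrence 2 (position 6): immediately before another consonant → [pʰ].
Occurrence 3 (position 9): immediately before another consonant → [pʰ].

[p̚], [pʰ], [pʰ]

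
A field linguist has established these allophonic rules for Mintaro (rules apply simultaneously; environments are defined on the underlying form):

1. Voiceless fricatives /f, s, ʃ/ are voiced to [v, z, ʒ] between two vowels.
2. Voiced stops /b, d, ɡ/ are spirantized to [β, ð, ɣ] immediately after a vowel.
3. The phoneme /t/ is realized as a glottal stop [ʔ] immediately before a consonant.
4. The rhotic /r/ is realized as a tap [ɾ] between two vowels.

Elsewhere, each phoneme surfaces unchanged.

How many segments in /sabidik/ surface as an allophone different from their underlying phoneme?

2

Segments that undergo a rule: /b/ → [β] (rule 2); /d/ → [ð] (rule 2).
All other segments surface unchanged.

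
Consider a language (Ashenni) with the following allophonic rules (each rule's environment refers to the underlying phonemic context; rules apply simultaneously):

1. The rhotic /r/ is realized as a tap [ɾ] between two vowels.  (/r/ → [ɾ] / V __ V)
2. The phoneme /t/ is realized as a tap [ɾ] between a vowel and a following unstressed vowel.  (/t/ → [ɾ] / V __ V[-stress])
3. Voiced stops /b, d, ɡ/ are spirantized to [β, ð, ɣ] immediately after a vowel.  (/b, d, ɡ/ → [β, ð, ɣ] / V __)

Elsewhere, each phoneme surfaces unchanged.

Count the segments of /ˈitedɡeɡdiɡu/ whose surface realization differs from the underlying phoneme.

Segments that undergo a rule: /t/ → [ɾ] (rule 2); /d/ → [ð] (rule 3); /ɡ/ → [ɣ] (rule 3); /ɡ/ → [ɣ] (rule 3).
All other segments surface unchanged.

4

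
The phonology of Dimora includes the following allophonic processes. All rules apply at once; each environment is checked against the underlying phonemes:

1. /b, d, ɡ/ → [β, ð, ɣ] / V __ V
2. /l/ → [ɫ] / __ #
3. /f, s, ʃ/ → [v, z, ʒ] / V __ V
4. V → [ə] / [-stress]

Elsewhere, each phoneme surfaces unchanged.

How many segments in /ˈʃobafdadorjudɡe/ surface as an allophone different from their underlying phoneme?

7

Segments that undergo a rule: /b/ → [β] (rule 1); /a/ → [ə] (rule 4); /a/ → [ə] (rule 4); /d/ → [ð] (rule 1); /o/ → [ə] (rule 4); /u/ → [ə] (rule 4); /e/ → [ə] (rule 4).
All other segments surface unchanged.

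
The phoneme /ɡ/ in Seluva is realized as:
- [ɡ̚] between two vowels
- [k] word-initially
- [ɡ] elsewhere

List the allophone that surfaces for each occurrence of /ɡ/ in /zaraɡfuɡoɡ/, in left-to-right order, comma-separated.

Occurrence 1 (position 5): no conditioning environment matches → elsewhere allophone [ɡ].
Occurrence 2 (position 8): between two vowels → [ɡ̚].
Occurrence 3 (position 10): no conditioning environment matches → elsewhere allophone [ɡ].

[ɡ], [ɡ̚], [ɡ]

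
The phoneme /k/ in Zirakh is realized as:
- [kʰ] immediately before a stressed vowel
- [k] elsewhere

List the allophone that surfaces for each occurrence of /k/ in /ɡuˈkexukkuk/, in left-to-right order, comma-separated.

[kʰ], [k], [k], [k]

Occurrence 1 (position 3): immediately before a stressed vowel → [kʰ].
Occurrence 2 (position 7): no conditioning environment matches → elsewhere allophone [k].
Occurrence 3 (position 8): no conditioning environment matches → elsewhere allophone [k].
Occurrence 4 (position 10): no conditioning environment matches → elsewhere allophone [k].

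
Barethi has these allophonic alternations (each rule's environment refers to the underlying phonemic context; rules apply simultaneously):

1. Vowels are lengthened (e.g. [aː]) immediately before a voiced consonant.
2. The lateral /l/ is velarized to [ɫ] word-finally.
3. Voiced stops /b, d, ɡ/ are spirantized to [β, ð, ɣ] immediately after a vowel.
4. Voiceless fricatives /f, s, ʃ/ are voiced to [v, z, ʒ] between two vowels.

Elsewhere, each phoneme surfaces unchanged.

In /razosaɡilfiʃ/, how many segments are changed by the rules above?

5

Segments that undergo a rule: /a/ → [aː] (rule 1); /s/ → [z] (rule 4); /a/ → [aː] (rule 1); /ɡ/ → [ɣ] (rule 3); /i/ → [iː] (rule 1).
All other segments surface unchanged.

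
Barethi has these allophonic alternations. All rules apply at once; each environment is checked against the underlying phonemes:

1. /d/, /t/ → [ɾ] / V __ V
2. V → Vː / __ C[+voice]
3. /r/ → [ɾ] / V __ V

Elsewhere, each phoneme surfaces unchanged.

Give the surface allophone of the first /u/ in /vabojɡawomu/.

[u]

/u/ (word-final): rule 2 targets it, but not before a voiced consonant → unchanged [u].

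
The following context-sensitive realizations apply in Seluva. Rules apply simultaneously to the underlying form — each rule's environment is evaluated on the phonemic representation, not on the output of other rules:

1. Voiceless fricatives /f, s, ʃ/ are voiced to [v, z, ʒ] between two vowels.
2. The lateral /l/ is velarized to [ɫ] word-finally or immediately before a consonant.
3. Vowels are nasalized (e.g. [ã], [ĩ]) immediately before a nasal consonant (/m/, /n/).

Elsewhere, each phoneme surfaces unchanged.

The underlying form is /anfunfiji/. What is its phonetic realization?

[ãnfũnfiji]

/a/ (word-initial): before a nasal consonant, so rule 3 applies → [ã].
/n/ stays [n].
/f/ — between /n/ and /u/; rule 1 does not apply here → [f].
/u/ (between /f/ and /n/): before a nasal consonant, so rule 3 applies → [ũ].
/n/ — not in any rule's target class → [n].
/f/ (between /n/ and /i/): rule 1 targets it, but not between two vowels → unchanged [f].
/i/ (between /f/ and /j/): rule 3 targets it, but not before a nasal consonant → unchanged [i].
/j/ (between /i/ and /i/): no rule targets it → [j].
/i/ (word-final) is in the target of rule 3 but the environment (before a nasal consonant) is not met → [i].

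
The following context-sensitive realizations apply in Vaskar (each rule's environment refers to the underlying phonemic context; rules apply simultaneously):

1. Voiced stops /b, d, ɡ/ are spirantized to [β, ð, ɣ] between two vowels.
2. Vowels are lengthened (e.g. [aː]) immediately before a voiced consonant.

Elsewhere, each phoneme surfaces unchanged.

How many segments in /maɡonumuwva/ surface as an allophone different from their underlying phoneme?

5

Segments that undergo a rule: /a/ → [aː] (rule 2); /ɡ/ → [ɣ] (rule 1); /o/ → [oː] (rule 2); /u/ → [uː] (rule 2); /u/ → [uː] (rule 2).
All other segments surface unchanged.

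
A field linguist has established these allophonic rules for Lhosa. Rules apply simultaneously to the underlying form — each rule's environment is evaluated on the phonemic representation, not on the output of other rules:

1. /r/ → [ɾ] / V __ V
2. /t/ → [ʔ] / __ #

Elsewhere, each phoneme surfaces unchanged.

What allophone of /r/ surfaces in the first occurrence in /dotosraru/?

[r]

/r/ (between /s/ and /a/) is in the target of rule 1 but the environment (between two vowels) is not met → [r].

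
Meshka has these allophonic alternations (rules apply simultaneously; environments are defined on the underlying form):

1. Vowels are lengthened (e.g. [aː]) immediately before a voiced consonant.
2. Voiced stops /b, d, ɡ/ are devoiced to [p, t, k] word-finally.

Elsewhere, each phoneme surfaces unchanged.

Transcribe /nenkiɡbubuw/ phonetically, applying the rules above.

[neːnkiːɡbuːbuːw]

/e/ (between /n/ and /n/) occurs before a voiced consonant → [eː] by rule 1.
/i/ (between /k/ and /ɡ/) occurs before a voiced consonant → [iː] by rule 1.
/ɡ/ (between /i/ and /b/) fails the environment for rule 2, so it stays [ɡ].
/b/ (between /ɡ/ and /u/): rule 2 targets it, but not word-finally → unchanged [b].
/u/ (between /b/ and /b/) occurs before a voiced consonant → [uː] by rule 1.
/b/ — between /u/ and /u/; rule 2 does not apply here → [b].
/u/ — between /b/ and /w/, before a voiced consonant — surfaces as [uː] (rule 1).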